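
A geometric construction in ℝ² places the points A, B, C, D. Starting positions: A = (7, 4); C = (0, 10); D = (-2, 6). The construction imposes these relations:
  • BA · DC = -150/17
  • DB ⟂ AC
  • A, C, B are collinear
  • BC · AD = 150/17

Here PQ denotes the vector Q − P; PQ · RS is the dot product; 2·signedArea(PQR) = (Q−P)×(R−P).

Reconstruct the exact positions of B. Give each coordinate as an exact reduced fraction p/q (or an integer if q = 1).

B = (14/17, 158/17)

1. B_x = 14/17  [A, C, B are collinear ∩ DB ⟂ AC]
2. B_y = 158/17  [A, C, B are collinear ∩ DB ⟂ AC]
   → B = (14/17, 158/17)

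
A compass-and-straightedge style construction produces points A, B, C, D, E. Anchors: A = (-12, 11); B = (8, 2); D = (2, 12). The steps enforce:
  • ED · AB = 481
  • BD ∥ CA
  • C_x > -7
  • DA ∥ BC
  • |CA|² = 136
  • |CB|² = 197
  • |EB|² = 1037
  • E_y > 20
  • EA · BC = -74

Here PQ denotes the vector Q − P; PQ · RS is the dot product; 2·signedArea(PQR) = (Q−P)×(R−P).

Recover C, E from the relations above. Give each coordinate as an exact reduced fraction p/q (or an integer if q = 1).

1. C_x = -6  [BD ∥ CA ∩ DA ∥ BC]
2. C_y = 1  [BD ∥ CA ∩ DA ∥ BC]
   → C = (-6, 1)
3. E_x = -18  [ED · AB = 481 ∩ EA · BC = -74]
4. E_y = 21  [ED · AB = 481 ∩ EA · BC = -74]
   → E = (-18, 21)

C = (-6, 1)
E = (-18, 21)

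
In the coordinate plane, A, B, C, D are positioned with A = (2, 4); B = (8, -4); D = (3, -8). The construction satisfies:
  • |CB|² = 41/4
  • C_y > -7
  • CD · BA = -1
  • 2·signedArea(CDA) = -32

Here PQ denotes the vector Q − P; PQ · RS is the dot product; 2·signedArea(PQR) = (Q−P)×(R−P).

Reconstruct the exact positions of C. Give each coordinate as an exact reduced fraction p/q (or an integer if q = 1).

C = (11/2, -6)

1. C_x = 11/2  [2·signedArea(CDA) = -32 ∩ CD · BA = -1]
2. C_y = -6  [2·signedArea(CDA) = -32 ∩ CD · BA = -1]
   → C = (11/2, -6)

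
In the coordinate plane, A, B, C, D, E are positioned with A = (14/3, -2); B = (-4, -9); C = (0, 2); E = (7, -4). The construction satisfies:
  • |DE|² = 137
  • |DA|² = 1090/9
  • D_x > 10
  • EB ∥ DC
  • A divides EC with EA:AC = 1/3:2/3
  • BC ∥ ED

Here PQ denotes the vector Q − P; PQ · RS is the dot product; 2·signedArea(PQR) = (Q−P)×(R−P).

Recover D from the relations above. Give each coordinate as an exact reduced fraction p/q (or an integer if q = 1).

1. D_x = 11  [EB ∥ DC ∩ BC ∥ ED]
2. D_y = 7  [EB ∥ DC ∩ BC ∥ ED]
   → D = (11, 7)

D = (11, 7)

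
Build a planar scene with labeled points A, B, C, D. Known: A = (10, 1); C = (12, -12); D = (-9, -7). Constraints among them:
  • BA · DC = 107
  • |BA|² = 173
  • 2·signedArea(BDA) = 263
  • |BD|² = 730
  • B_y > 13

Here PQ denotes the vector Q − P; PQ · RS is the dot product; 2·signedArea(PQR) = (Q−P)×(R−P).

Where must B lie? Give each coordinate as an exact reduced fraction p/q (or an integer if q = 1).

B = (8, 14)

1. B_x = 8  [2·signedArea(BDA) = 263 ∩ BA · DC = 107]
2. B_y = 14  [2·signedArea(BDA) = 263 ∩ BA · DC = 107]
   → B = (8, 14)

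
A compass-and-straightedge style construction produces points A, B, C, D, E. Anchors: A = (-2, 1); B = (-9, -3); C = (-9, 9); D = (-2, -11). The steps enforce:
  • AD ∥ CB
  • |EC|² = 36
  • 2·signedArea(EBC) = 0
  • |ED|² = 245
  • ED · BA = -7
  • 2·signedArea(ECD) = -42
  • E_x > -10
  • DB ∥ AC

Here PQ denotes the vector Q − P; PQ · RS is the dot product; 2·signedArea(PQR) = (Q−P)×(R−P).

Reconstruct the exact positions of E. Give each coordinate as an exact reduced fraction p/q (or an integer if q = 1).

E = (-9, 3)

1. E_x = -9  [2·signedArea(EBC) = 0 ∩ ED · BA = -7]
2. E_y = 3  [2·signedArea(EBC) = 0 ∩ ED · BA = -7]
   → E = (-9, 3)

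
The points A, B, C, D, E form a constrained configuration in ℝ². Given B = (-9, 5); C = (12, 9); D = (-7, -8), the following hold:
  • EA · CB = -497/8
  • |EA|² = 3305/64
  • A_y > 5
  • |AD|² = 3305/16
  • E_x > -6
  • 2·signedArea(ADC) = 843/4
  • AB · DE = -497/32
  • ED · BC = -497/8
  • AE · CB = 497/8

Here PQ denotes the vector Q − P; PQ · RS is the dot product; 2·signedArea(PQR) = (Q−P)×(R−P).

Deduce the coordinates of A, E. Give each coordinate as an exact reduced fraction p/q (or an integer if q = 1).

A = (-15/4, 6)
E = (-43/8, -1)

1. A_x = -15/4  [line -17·x + 19·y + -711/4 = 0 ∩ |AD|² = 3305/16]
2. A_y = 6  [line -17·x + 19·y + -711/4 = 0 ∩ |AD|² = 3305/16]
   → A = (-15/4, 6)
3. E_x = -43/8  [line -21/4·x + -1·y + -935/32 = 0 ∩ |EA|² = 3305/64]
4. E_y = -1  [line -21/4·x + -1·y + -935/32 = 0 ∩ |EA|² = 3305/64]
   → E = (-43/8, -1)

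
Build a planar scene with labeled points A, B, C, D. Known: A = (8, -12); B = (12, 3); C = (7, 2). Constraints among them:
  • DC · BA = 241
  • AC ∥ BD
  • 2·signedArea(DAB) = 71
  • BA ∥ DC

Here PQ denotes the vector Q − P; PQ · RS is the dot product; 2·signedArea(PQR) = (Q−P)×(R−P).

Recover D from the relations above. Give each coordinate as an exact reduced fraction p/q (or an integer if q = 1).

1. D_x = 11  [BA ∥ DC ∩ AC ∥ BD]
2. D_y = 17  [BA ∥ DC ∩ AC ∥ BD]
   → D = (11, 17)

D = (11, 17)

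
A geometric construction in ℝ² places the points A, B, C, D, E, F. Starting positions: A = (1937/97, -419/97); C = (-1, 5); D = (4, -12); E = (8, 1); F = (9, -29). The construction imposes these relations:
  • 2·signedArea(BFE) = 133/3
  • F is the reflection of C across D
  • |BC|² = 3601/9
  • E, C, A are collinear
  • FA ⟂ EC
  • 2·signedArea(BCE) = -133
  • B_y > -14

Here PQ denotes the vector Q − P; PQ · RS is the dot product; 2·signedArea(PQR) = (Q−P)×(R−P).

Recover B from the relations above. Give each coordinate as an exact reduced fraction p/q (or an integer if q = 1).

1. B_x = 7  [2·signedArea(BFE) = 133/3 ∩ 2·signedArea(BCE) = -133]
2. B_y = -40/3  [2·signedArea(BFE) = 133/3 ∩ 2·signedArea(BCE) = -133]
   → B = (7, -40/3)

B = (7, -40/3)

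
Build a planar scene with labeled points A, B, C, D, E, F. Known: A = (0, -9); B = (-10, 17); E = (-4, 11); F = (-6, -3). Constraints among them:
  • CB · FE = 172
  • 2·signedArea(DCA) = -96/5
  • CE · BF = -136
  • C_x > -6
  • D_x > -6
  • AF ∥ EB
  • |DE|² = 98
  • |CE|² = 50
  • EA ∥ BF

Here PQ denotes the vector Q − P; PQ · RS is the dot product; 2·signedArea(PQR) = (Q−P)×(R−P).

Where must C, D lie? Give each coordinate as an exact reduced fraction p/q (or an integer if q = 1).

1. C_x = -5  [CB · FE = 172 ∩ CE · BF = -136]
2. C_y = 4  [CB · FE = 172 ∩ CE · BF = -136]
   → C = (-5, 4)
3. D_x = -27/5  [line 13·x + 5·y + 321/5 = 0 ∩ |DE|² = 98]
4. D_y = 6/5  [line 13·x + 5·y + 321/5 = 0 ∩ |DE|² = 98]
   → D = (-27/5, 6/5)

C = (-5, 4)
D = (-27/5, 6/5)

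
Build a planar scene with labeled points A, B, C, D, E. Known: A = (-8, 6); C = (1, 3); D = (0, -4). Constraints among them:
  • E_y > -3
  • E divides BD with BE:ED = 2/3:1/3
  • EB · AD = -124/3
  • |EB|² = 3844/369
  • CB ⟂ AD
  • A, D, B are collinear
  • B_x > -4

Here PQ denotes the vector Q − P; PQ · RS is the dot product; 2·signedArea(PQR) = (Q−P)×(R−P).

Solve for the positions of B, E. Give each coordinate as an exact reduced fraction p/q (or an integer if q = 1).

B = (-124/41, -9/41)
E = (-124/123, -337/123)

1. B_x = -124/41  [A, D, B are collinear ∩ CB ⟂ AD]
2. B_y = -9/41  [A, D, B are collinear ∩ CB ⟂ AD]
   → B = (-124/41, -9/41)
3. E_x = -124/123  [E divides BD with BE:ED = 2/3:1/3]
4. E_y = -337/123  [E divides BD with BE:ED = 2/3:1/3]
   → E = (-124/123, -337/123)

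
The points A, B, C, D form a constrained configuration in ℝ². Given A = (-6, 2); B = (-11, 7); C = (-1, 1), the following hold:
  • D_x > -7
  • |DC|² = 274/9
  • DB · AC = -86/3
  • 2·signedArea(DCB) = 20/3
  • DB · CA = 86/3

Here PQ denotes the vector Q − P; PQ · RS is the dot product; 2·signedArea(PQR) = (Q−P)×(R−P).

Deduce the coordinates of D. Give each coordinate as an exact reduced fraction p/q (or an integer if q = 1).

1. D_x = -6  [DB · AC = -86/3 ∩ 2·signedArea(DCB) = 20/3]
2. D_y = 10/3  [DB · AC = -86/3 ∩ 2·signedArea(DCB) = 20/3]
   → D = (-6, 10/3)

D = (-6, 10/3)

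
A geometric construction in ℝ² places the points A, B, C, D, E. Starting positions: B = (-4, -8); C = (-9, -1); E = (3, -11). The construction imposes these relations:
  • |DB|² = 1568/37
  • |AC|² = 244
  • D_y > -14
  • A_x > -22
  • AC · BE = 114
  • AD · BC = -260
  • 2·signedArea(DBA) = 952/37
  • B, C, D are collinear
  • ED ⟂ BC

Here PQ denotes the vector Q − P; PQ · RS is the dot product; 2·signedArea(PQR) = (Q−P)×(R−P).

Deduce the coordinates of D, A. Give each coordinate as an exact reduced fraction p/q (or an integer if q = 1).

1. D_x = -8/37  [B, C, D are collinear ∩ ED ⟂ BC]
2. D_y = -492/37  [B, C, D are collinear ∩ ED ⟂ BC]
   → D = (-8/37, -492/37)
3. A_x = -21  [AC · BE = 114 ∩ AD · BC = -260]
4. A_y = 9  [AC · BE = 114 ∩ AD · BC = -260]
   → A = (-21, 9)

A = (-21, 9)
D = (-8/37, -492/37)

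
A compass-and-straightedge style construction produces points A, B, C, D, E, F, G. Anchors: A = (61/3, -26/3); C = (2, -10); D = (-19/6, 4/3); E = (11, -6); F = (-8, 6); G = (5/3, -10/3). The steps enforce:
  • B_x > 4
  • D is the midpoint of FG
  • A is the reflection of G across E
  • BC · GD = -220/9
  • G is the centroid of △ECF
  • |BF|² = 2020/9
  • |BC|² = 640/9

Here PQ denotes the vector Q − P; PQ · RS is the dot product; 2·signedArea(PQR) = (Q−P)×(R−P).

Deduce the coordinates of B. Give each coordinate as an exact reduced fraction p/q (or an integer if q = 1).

B = (14/3, -2)

1. B_x = 14/3  [line 29/6·x + -14/3·y + -287/9 = 0 ∩ |BC|² = 640/9]
2. B_y = -2  [line 29/6·x + -14/3·y + -287/9 = 0 ∩ |BC|² = 640/9]
   → B = (14/3, -2)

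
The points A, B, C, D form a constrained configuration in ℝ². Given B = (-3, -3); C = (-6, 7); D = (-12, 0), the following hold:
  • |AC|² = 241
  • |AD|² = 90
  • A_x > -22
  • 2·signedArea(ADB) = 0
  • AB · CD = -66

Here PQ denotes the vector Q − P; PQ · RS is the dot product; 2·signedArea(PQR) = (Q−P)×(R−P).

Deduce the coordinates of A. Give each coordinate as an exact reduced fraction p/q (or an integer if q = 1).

A = (-21, 3)

1. A_x = -21  [2·signedArea(ADB) = 0 ∩ AB · CD = -66]
2. A_y = 3  [2·signedArea(ADB) = 0 ∩ AB · CD = -66]
   → A = (-21, 3)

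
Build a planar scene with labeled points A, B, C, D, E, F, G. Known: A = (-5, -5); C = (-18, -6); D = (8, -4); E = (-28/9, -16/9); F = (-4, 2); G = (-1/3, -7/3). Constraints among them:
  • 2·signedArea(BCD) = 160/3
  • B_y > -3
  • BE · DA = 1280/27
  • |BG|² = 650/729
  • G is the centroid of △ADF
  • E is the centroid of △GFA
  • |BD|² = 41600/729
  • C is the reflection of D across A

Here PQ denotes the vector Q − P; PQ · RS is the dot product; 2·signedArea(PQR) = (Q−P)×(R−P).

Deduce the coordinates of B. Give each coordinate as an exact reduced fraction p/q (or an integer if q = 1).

B = (16/27, -68/27)

1. B_x = 16/27  [2·signedArea(BCD) = 160/3 ∩ BE · DA = 1280/27]
2. B_y = -68/27  [2·signedArea(BCD) = 160/3 ∩ BE · DA = 1280/27]
   → B = (16/27, -68/27)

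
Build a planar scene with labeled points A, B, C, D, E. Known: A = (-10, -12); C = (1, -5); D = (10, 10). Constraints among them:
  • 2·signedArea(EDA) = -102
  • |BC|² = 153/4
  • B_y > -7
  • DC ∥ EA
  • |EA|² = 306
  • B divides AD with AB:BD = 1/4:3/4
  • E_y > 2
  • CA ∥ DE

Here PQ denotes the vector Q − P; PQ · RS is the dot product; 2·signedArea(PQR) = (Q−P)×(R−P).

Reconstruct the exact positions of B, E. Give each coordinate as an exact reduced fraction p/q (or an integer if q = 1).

1. B_x = -5  [B divides AD with AB:BD = 1/4:3/4]
2. B_y = -13/2  [B divides AD with AB:BD = 1/4:3/4]
   → B = (-5, -13/2)
3. E_x = -1  [DC ∥ EA ∩ CA ∥ DE]
4. E_y = 3  [DC ∥ EA ∩ CA ∥ DE]
   → E = (-1, 3)

B = (-5, -13/2)
E = (-1, 3)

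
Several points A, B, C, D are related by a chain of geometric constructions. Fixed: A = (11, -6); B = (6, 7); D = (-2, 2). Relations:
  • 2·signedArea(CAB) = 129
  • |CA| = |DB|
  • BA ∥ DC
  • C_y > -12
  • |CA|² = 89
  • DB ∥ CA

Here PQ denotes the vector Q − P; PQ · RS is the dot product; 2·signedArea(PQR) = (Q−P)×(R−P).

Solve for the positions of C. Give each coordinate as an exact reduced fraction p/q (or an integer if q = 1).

C = (3, -11)

1. C_x = 3  [DB ∥ CA ∩ BA ∥ DC]
2. C_y = -11  [DB ∥ CA ∩ BA ∥ DC]
   → C = (3, -11)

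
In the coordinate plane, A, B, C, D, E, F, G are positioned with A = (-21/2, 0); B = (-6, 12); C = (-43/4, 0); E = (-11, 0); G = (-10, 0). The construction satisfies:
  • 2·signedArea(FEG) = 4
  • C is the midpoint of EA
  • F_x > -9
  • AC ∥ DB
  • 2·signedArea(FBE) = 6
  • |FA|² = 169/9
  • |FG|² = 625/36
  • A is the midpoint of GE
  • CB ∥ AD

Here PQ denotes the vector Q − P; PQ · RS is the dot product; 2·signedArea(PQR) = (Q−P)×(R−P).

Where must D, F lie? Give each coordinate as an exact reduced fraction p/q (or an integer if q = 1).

1. D_x = -23/4  [AC ∥ DB ∩ CB ∥ AD]
2. D_y = 12  [AC ∥ DB ∩ CB ∥ AD]
   → D = (-23/4, 12)
3. F_x = -53/6  [2·signedArea(FBE) = 6 ∩ 2·signedArea(FEG) = 4]
4. F_y = 4  [2·signedArea(FBE) = 6 ∩ 2·signedArea(FEG) = 4]
   → F = (-53/6, 4)

D = (-23/4, 12)
F = (-53/6, 4)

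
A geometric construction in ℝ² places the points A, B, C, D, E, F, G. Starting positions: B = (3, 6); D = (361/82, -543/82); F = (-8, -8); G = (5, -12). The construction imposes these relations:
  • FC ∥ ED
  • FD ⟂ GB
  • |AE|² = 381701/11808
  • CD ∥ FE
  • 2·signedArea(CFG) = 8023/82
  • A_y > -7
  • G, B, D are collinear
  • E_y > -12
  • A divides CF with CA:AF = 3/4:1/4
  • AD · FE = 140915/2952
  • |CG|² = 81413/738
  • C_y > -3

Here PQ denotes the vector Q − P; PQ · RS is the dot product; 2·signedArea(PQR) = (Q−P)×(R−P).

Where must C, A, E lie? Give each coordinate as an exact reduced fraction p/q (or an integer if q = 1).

1. C_x = -49/246  [line 4·x + 13·y + 3129/82 = 0 ∩ |CG|² = 81413/738]
2. C_y = -707/246  [line 4·x + 13·y + 3129/82 = 0 ∩ |CG|² = 81413/738]
   → C = (-49/246, -707/246)
3. A_x = -5953/984  [A divides CF with CA:AF = 3/4:1/4]
4. A_y = -6611/984  [A divides CF with CA:AF = 3/4:1/4]
   → A = (-5953/984, -6611/984)
5. E_x = -418/123  [FC ∥ ED ∩ CD ∥ FE]
6. E_y = -1445/123  [FC ∥ ED ∩ CD ∥ FE]
   → E = (-418/123, -1445/123)

A = (-5953/984, -6611/984)
C = (-49/246, -707/246)
E = (-418/123, -1445/123)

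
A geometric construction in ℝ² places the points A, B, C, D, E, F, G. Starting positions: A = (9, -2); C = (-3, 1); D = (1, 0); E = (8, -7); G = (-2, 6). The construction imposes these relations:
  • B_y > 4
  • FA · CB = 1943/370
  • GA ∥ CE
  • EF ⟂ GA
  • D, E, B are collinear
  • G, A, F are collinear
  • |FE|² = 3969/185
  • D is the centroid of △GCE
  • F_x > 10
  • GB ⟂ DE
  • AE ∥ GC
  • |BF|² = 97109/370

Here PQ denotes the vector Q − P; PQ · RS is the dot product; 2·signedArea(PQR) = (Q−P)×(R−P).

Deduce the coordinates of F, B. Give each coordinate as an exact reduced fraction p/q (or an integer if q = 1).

1. F_x = 1984/185  [G, A, F are collinear ∩ EF ⟂ GA]
2. F_y = -602/185  [G, A, F are collinear ∩ EF ⟂ GA]
   → F = (1984/185, -602/185)
3. B_x = -7/2  [D, E, B are collinear ∩ GB ⟂ DE]
4. B_y = 9/2  [D, E, B are collinear ∩ GB ⟂ DE]
   → B = (-7/2, 9/2)

B = (-7/2, 9/2)
F = (1984/185, -602/185)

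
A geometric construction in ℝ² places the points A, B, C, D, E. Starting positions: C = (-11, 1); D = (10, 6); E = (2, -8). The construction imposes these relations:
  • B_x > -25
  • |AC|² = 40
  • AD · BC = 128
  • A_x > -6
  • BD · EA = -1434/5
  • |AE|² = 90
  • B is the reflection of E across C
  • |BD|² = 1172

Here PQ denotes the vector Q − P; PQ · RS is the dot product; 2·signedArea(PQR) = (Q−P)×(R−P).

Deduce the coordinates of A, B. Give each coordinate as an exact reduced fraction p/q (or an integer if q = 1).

A = (-29/5, -13/5)
B = (-24, 10)

1. B_x = -24  [B is the reflection of E across C]
2. B_y = 10  [B is the reflection of E across C]
   → B = (-24, 10)
3. A_x = -29/5  [AD · BC = 128 ∩ BD · EA = -1434/5]
4. A_y = -13/5  [AD · BC = 128 ∩ BD · EA = -1434/5]
   → A = (-29/5, -13/5)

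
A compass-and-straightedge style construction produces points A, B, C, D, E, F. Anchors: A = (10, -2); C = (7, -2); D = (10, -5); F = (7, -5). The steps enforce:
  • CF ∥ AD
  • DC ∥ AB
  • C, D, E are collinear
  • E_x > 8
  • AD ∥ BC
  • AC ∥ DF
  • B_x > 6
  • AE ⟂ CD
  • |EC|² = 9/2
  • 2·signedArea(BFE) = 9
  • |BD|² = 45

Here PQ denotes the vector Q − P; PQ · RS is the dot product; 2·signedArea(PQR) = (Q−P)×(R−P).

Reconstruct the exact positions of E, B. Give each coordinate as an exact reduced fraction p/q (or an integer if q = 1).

B = (7, 1)
E = (17/2, -7/2)

1. E_x = 17/2  [C, D, E are collinear ∩ AE ⟂ CD]
2. E_y = -7/2  [C, D, E are collinear ∩ AE ⟂ CD]
   → E = (17/2, -7/2)
3. B_x = 7  [AD ∥ BC ∩ DC ∥ AB]
4. B_y = 1  [AD ∥ BC ∩ DC ∥ AB]
   → B = (7, 1)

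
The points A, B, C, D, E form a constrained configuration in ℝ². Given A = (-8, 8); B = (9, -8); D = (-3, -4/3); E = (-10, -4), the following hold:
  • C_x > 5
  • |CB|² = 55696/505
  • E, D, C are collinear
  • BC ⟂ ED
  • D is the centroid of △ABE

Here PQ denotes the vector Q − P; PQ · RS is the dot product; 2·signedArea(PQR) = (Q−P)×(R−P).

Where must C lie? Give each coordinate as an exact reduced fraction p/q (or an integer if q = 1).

C = (2657/505, 916/505)

1. C_x = 2657/505  [E, D, C are collinear ∩ BC ⟂ ED]
2. C_y = 916/505  [E, D, C are collinear ∩ BC ⟂ ED]
   → C = (2657/505, 916/505)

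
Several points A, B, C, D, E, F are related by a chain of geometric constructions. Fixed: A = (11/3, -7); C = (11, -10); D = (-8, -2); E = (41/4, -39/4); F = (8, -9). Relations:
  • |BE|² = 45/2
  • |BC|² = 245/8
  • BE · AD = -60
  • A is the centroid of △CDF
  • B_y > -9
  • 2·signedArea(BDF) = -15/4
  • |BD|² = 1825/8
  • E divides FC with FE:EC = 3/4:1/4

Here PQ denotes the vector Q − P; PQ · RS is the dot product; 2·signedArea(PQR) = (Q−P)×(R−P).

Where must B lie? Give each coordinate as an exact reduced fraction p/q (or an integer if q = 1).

1. B_x = 23/4  [2·signedArea(BDF) = -15/4 ∩ BE · AD = -60]
2. B_y = -33/4  [2·signedArea(BDF) = -15/4 ∩ BE · AD = -60]
   → B = (23/4, -33/4)

B = (23/4, -33/4)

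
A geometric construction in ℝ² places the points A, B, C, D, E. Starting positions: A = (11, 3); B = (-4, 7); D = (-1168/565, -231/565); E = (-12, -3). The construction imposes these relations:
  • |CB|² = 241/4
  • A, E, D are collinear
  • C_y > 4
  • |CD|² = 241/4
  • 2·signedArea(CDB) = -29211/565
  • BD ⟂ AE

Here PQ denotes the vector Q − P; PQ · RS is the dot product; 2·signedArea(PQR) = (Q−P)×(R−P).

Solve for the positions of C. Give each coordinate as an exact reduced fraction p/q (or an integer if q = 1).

C = (7/2, 5)

1. C_x = 7/2  [line -4186/565·x + -1092/565·y + 20111/565 = 0 ∩ |CD|² = 241/4]
2. C_y = 5  [line -4186/565·x + -1092/565·y + 20111/565 = 0 ∩ |CD|² = 241/4]
   → C = (7/2, 5)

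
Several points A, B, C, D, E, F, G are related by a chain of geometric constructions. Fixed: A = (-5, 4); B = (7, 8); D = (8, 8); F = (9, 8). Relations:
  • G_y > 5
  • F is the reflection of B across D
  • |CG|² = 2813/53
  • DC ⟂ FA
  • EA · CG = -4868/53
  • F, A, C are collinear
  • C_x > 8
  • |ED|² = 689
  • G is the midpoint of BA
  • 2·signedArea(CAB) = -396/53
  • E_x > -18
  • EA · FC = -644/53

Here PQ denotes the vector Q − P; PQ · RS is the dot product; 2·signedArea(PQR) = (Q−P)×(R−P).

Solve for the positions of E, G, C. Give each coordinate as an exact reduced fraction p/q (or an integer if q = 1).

C = (428/53, 410/53)
E = (-17, 0)
G = (1, 6)

1. G_x = 1  [G is the midpoint of BA]
2. G_y = 6  [G is the midpoint of BA]
   → G = (1, 6)
3. C_x = 428/53  [F, A, C are collinear ∩ DC ⟂ FA]
4. C_y = 410/53  [F, A, C are collinear ∩ DC ⟂ FA]
   → C = (428/53, 410/53)
5. E_x = -17  [EA · CG = -4868/53 ∩ EA · FC = -644/53]
6. E_y = 0  [EA · CG = -4868/53 ∩ EA · FC = -644/53]
   → E = (-17, 0)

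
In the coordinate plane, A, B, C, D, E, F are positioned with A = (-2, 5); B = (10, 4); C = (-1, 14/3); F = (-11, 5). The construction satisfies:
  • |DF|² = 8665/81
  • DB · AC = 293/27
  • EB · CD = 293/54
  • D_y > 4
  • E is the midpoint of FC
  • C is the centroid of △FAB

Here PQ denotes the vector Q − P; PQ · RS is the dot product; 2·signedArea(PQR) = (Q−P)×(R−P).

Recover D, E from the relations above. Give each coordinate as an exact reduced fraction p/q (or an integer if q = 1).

1. D_x = -2/3  [line -1·x + 1/3·y + -59/27 = 0 ∩ |DF|² = 8665/81]
2. D_y = 41/9  [line -1·x + 1/3·y + -59/27 = 0 ∩ |DF|² = 8665/81]
   → D = (-2/3, 41/9)
3. E_x = -6  [E is the midpoint of FC]
4. E_y = 29/6  [E is the midpoint of FC]
   → E = (-6, 29/6)

D = (-2/3, 41/9)
E = (-6, 29/6)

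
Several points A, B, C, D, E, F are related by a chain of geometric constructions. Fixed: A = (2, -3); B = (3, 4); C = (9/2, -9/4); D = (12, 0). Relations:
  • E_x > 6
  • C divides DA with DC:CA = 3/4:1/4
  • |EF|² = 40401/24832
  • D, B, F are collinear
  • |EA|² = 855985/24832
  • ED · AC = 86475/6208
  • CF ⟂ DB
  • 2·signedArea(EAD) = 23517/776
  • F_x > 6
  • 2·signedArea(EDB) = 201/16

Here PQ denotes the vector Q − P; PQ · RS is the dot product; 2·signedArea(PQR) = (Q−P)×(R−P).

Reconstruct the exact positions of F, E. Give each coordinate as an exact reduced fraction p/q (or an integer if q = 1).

E = (2349/388, 1935/1552)
F = (1275/194, 234/97)

1. F_x = 1275/194  [D, B, F are collinear ∩ CF ⟂ DB]
2. F_y = 234/97  [D, B, F are collinear ∩ CF ⟂ DB]
   → F = (1275/194, 234/97)
3. E_x = 2349/388  [2·signedArea(EDB) = 201/16 ∩ 2·signedArea(EAD) = 23517/776]
4. E_y = 1935/1552  [2·signedArea(EDB) = 201/16 ∩ 2·signedArea(EAD) = 23517/776]
   → E = (2349/388, 1935/1552)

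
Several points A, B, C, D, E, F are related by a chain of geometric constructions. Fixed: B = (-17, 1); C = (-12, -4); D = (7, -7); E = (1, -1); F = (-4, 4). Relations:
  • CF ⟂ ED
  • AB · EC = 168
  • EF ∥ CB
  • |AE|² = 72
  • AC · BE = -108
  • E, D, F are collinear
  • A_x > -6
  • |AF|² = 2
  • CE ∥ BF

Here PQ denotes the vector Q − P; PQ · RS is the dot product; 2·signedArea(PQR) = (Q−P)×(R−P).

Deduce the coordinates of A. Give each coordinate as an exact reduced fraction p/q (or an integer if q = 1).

1. A_x = -5  [AC · BE = -108 ∩ AB · EC = 168]
2. A_y = 5  [AC · BE = -108 ∩ AB · EC = 168]
   → A = (-5, 5)

A = (-5, 5)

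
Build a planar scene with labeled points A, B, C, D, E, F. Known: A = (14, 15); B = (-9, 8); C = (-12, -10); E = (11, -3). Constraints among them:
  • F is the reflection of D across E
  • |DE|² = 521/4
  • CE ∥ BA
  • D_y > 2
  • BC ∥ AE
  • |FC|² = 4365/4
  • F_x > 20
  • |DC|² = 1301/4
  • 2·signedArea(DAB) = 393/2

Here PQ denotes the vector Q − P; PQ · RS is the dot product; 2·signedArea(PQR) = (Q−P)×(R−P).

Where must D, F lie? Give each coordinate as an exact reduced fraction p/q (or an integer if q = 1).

1. D_x = 1  [line 7·x + -23·y + 101/2 = 0 ∩ |DC|² = 1301/4]
2. D_y = 5/2  [line 7·x + -23·y + 101/2 = 0 ∩ |DC|² = 1301/4]
   → D = (1, 5/2)
3. F_x = 21  [F is the reflection of D across E]
4. F_y = -17/2  [F is the reflection of D across E]
   → F = (21, -17/2)

D = (1, 5/2)
F = (21, -17/2)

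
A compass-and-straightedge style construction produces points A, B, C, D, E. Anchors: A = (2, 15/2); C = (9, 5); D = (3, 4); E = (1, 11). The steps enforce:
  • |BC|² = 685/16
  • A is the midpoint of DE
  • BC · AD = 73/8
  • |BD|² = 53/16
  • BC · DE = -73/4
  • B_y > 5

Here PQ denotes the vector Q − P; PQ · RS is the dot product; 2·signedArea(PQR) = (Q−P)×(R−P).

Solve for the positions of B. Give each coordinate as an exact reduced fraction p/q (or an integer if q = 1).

B = (5/2, 23/4)

1. B_x = 5/2  [line 2·x + -7·y + 141/4 = 0 ∩ |BD|² = 53/16]
2. B_y = 23/4  [line 2·x + -7·y + 141/4 = 0 ∩ |BD|² = 53/16]
   → B = (5/2, 23/4)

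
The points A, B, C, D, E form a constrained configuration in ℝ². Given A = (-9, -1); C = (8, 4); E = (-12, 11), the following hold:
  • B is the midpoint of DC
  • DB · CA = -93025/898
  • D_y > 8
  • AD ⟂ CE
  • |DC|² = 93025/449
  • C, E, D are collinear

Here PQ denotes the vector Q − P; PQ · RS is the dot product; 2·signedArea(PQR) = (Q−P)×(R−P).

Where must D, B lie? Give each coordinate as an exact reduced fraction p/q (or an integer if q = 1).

1. D_x = -2508/449  [C, E, D are collinear ∩ AD ⟂ CE]
2. D_y = 3931/449  [C, E, D are collinear ∩ AD ⟂ CE]
   → D = (-2508/449, 3931/449)
3. B_x = 542/449  [B is the midpoint of DC]
4. B_y = 5727/898  [B is the midpoint of DC]
   → B = (542/449, 5727/898)

B = (542/449, 5727/898)
D = (-2508/449, 3931/449)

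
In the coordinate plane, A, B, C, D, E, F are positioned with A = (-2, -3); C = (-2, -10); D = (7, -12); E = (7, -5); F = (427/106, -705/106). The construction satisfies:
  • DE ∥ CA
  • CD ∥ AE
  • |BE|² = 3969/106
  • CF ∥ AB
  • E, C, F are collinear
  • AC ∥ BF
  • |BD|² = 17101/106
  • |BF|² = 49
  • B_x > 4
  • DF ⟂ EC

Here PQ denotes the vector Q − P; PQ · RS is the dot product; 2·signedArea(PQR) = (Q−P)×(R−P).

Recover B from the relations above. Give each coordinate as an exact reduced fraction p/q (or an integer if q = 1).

1. B_x = 427/106  [AC ∥ BF ∩ CF ∥ AB]
2. B_y = 37/106  [AC ∥ BF ∩ CF ∥ AB]
   → B = (427/106, 37/106)

B = (427/106, 37/106)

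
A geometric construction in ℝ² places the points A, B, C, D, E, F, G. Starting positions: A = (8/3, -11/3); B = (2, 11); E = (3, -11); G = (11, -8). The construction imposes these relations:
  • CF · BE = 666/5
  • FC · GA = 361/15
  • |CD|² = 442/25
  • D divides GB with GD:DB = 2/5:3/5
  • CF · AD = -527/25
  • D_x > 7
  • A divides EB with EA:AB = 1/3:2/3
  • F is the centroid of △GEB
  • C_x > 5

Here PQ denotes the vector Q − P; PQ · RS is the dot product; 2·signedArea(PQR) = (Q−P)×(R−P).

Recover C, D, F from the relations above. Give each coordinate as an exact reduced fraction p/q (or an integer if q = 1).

1. D_x = 37/5  [D divides GB with GD:DB = 2/5:3/5]
2. D_y = -2/5  [D divides GB with GD:DB = 2/5:3/5]
   → D = (37/5, -2/5)
3. F_x = 16/3  [F is the centroid of △GEB]
4. F_y = -8/3  [F is the centroid of △GEB]
   → F = (16/3, -8/3)
5. C_x = 28/5  [CF · BE = 666/5 ∩ FC · GA = 361/15]
6. C_y = 17/5  [CF · BE = 666/5 ∩ FC · GA = 361/15]
   → C = (28/5, 17/5)

C = (28/5, 17/5)
D = (37/5, -2/5)
F = (16/3, -8/3)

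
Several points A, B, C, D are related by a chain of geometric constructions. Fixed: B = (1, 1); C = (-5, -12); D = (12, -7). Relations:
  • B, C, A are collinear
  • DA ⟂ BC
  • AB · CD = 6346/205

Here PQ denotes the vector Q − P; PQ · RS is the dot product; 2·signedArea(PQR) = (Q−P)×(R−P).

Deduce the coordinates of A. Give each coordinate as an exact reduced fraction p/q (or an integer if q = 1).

A = (-23/205, -289/205)

1. A_x = -23/205  [B, C, A are collinear ∩ DA ⟂ BC]
2. A_y = -289/205  [B, C, A are collinear ∩ DA ⟂ BC]
   → A = (-23/205, -289/205)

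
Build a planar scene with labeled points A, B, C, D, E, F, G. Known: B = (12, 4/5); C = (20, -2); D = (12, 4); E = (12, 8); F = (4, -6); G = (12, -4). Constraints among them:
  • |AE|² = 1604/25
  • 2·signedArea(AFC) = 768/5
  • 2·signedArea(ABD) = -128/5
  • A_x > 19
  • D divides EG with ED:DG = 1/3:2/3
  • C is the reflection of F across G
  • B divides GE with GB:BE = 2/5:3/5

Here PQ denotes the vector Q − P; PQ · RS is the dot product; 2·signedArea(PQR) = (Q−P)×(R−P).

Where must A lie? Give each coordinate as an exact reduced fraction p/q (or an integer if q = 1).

1. A_x = 20  [2·signedArea(ABD) = -128/5 ∩ 2·signedArea(AFC) = 768/5]
2. A_y = 38/5  [2·signedArea(ABD) = -128/5 ∩ 2·signedArea(AFC) = 768/5]
   → A = (20, 38/5)

A = (20, 38/5)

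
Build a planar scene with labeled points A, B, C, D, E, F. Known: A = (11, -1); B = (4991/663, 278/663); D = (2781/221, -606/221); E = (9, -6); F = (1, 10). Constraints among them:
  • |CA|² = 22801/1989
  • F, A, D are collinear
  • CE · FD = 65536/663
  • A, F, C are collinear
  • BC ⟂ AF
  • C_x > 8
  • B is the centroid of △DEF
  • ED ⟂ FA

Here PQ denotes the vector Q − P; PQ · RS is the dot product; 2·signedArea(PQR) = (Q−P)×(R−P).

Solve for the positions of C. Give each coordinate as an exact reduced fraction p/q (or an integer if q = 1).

1. C_x = 5783/663  [A, F, C are collinear ∩ BC ⟂ AF]
2. C_y = 998/663  [A, F, C are collinear ∩ BC ⟂ AF]
   → C = (5783/663, 998/663)

C = (5783/663, 998/663)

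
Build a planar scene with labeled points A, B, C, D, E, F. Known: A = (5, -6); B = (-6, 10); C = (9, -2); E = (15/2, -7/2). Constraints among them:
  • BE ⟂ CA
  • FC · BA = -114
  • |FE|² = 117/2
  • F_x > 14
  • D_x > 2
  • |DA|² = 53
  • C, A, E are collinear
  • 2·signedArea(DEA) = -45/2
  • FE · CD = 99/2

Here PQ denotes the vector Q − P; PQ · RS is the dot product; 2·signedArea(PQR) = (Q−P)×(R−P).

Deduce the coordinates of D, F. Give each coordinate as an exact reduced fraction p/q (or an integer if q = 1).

1. D_x = 3  [line 5/2·x + -5/2·y + -5 = 0 ∩ |DA|² = 53]
2. D_y = 1  [line 5/2·x + -5/2·y + -5 = 0 ∩ |DA|² = 53]
   → D = (3, 1)
3. F_x = 15  [FE · CD = 99/2 ∩ FC · BA = -114]
4. F_y = -5  [FE · CD = 99/2 ∩ FC · BA = -114]
   → F = (15, -5)

D = (3, 1)
F = (15, -5)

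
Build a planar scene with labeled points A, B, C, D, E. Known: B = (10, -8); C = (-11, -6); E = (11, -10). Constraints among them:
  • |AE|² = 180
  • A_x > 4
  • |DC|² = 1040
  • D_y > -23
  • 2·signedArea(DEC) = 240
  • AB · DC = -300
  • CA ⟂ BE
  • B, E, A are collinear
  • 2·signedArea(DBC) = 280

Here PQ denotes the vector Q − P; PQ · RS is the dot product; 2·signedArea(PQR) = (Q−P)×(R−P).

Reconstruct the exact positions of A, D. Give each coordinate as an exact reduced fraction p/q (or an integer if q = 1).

A = (5, 2)
D = (17, -22)

1. A_x = 5  [B, E, A are collinear ∩ CA ⟂ BE]
2. A_y = 2  [B, E, A are collinear ∩ CA ⟂ BE]
   → A = (5, 2)
3. D_x = 17  [2·signedArea(DBC) = 280 ∩ AB · DC = -300]
4. D_y = -22  [2·signedArea(DBC) = 280 ∩ AB · DC = -300]
   → D = (17, -22)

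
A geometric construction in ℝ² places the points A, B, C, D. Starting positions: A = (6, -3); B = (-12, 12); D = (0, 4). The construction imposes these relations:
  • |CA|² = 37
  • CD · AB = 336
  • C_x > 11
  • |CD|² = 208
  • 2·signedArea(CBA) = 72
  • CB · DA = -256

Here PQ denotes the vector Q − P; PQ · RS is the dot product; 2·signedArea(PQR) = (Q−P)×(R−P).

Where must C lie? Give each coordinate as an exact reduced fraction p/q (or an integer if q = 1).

1. C_x = 12  [CB · DA = -256 ∩ 2·signedArea(CBA) = 72]
2. C_y = -4  [CB · DA = -256 ∩ 2·signedArea(CBA) = 72]
   → C = (12, -4)

C = (12, -4)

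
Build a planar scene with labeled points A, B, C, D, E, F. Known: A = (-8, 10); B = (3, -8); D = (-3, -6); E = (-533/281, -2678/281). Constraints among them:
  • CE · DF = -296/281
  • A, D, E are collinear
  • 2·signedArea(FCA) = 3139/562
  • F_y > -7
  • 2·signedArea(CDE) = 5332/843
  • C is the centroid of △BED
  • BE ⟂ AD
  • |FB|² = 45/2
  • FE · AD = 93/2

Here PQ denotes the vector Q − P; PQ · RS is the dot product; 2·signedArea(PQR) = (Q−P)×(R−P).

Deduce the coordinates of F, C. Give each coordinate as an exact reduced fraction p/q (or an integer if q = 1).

C = (-533/843, -2204/281)
F = (-3/2, -13/2)

1. C_x = -533/843  [C is the centroid of △BED]
2. C_y = -2204/281  [C is the centroid of △BED]
   → C = (-533/843, -2204/281)
3. F_x = -3/2  [2·signedArea(FCA) = 3139/562 ∩ FE · AD = 93/2]
4. F_y = -13/2  [2·signedArea(FCA) = 3139/562 ∩ FE · AD = 93/2]
   → F = (-3/2, -13/2)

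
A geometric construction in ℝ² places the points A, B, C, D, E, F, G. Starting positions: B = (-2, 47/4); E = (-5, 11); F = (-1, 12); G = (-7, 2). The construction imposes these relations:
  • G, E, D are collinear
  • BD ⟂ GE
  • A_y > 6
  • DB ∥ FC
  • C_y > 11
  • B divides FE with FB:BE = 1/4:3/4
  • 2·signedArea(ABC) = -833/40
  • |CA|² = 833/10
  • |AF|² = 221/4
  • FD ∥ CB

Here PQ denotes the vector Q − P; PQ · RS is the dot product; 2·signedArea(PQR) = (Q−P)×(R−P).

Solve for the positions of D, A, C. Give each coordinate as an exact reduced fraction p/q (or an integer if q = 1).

1. D_x = -47/10  [G, E, D are collinear ∩ BD ⟂ GE]
2. D_y = 247/20  [G, E, D are collinear ∩ BD ⟂ GE]
   → D = (-47/10, 247/20)
3. C_x = 17/10  [FD ∥ CB ∩ DB ∥ FC]
4. C_y = 57/5  [FD ∥ CB ∩ DB ∥ FC]
   → C = (17/10, 57/5)
5. A_x = -6  [line 7/20·x + 37/10·y + -439/20 = 0 ∩ |AF|² = 221/4]
6. A_y = 13/2  [line 7/20·x + 37/10·y + -439/20 = 0 ∩ |AF|² = 221/4]
   → A = (-6, 13/2)

A = (-6, 13/2)
C = (17/10, 57/5)
D = (-47/10, 247/20)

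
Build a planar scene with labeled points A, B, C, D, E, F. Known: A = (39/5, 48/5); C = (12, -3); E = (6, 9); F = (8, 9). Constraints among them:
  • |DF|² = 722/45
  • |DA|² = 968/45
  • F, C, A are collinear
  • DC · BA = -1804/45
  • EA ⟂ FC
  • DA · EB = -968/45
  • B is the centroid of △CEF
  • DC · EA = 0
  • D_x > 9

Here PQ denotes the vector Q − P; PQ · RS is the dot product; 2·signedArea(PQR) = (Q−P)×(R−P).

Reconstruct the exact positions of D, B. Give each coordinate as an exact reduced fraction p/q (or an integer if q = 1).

1. D_x = 139/15  [line -9/5·x + -3/5·y + 99/5 = 0 ∩ |DF|² = 722/45]
2. D_y = 26/5  [line -9/5·x + -3/5·y + 99/5 = 0 ∩ |DF|² = 722/45]
   → D = (139/15, 26/5)
3. B_x = 26/3  [B is the centroid of △CEF]
4. B_y = 5  [B is the centroid of △CEF]
   → B = (26/3, 5)

B = (26/3, 5)
D = (139/15, 26/5)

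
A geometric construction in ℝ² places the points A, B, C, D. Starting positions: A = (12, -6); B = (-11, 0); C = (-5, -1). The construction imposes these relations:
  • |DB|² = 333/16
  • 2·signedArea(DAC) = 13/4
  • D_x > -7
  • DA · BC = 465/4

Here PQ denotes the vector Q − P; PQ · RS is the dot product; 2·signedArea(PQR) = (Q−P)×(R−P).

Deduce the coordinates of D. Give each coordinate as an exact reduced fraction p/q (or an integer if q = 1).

1. D_x = -13/2  [2·signedArea(DAC) = 13/4 ∩ DA · BC = 465/4]
2. D_y = -3/4  [2·signedArea(DAC) = 13/4 ∩ DA · BC = 465/4]
   → D = (-13/2, -3/4)

D = (-13/2, -3/4)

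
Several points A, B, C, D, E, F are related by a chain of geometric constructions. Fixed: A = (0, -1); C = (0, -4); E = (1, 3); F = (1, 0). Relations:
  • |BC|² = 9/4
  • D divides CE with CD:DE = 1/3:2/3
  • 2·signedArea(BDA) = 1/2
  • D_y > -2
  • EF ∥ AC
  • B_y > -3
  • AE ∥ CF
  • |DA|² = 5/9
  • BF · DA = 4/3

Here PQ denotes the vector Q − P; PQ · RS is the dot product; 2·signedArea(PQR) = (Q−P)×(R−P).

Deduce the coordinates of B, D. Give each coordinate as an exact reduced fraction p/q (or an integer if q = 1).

B = (0, -5/2)
D = (1/3, -5/3)

1. D_x = 1/3  [D divides CE with CD:DE = 1/3:2/3]
2. D_y = -5/3  [D divides CE with CD:DE = 1/3:2/3]
   → D = (1/3, -5/3)
3. B_x = 0  [2·signedArea(BDA) = 1/2 ∩ BF · DA = 4/3]
4. B_y = -5/2  [2·signedArea(BDA) = 1/2 ∩ BF · DA = 4/3]
   → B = (0, -5/2)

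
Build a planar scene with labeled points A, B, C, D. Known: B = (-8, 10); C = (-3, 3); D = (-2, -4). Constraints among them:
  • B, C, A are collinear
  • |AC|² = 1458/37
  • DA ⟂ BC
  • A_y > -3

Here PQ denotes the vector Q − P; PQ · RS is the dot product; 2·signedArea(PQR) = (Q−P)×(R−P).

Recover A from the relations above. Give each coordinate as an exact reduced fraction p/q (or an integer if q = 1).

1. A_x = 24/37  [B, C, A are collinear ∩ DA ⟂ BC]
2. A_y = -78/37  [B, C, A are collinear ∩ DA ⟂ BC]
   → A = (24/37, -78/37)

A = (24/37, -78/37)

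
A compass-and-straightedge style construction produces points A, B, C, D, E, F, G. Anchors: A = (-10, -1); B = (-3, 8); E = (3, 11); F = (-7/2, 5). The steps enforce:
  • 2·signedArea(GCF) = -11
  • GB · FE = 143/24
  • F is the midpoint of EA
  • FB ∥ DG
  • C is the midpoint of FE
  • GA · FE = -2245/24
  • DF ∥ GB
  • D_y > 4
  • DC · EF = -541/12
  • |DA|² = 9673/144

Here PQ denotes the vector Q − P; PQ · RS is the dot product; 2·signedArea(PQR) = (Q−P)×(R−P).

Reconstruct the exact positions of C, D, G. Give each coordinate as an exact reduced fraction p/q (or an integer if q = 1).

C = (-1/4, 8)
D = (-53/12, 5)
G = (-47/12, 8)

1. C_x = -1/4  [C is the midpoint of FE]
2. C_y = 8  [C is the midpoint of FE]
   → C = (-1/4, 8)
3. G_x = -47/12  [GA · FE = -2245/24 ∩ 2·signedArea(GCF) = -11]
4. G_y = 8  [GA · FE = -2245/24 ∩ 2·signedArea(GCF) = -11]
   → G = (-47/12, 8)
5. D_x = -53/12  [DC · EF = -541/12 ∩ DF ∥ GB]
6. D_y = 5  [DC · EF = -541/12 ∩ DF ∥ GB]
   → D = (-53/12, 5)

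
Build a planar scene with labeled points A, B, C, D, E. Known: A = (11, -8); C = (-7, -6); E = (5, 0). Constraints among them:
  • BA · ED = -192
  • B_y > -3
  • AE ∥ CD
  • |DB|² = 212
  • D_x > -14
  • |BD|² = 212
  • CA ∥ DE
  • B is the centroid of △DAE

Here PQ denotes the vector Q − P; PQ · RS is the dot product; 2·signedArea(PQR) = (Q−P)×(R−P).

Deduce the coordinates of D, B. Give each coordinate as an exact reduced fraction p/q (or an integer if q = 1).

B = (1, -2)
D = (-13, 2)

1. D_x = -13  [CA ∥ DE ∩ AE ∥ CD]
2. D_y = 2  [CA ∥ DE ∩ AE ∥ CD]
   → D = (-13, 2)
3. B_x = 1  [B is the centroid of △DAE]
4. B_y = -2  [B is the centroid of △DAE]
   → B = (1, -2)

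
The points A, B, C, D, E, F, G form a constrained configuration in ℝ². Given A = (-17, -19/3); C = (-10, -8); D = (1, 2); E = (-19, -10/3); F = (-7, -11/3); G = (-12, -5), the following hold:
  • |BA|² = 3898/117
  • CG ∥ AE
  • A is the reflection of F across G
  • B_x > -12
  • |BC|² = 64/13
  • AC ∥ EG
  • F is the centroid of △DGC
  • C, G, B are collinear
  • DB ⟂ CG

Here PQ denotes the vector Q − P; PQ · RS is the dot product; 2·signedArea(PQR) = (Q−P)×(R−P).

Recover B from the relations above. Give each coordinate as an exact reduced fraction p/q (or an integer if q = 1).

B = (-146/13, -80/13)

1. B_x = -146/13  [C, G, B are collinear ∩ DB ⟂ CG]
2. B_y = -80/13  [C, G, B are collinear ∩ DB ⟂ CG]
   → B = (-146/13, -80/13)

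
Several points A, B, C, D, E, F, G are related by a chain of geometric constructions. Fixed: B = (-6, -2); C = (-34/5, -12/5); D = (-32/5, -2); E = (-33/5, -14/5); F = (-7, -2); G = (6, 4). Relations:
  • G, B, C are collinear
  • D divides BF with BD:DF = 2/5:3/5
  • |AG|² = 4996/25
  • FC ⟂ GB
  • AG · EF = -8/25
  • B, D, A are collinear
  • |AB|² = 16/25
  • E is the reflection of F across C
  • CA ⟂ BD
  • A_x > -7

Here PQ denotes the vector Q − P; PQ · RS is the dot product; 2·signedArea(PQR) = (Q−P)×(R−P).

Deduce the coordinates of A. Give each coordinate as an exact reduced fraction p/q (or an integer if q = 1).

1. A_x = -34/5  [B, D, A are collinear ∩ CA ⟂ BD]
2. A_y = -2  [B, D, A are collinear ∩ CA ⟂ BD]
   → A = (-34/5, -2)

A = (-34/5, -2)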